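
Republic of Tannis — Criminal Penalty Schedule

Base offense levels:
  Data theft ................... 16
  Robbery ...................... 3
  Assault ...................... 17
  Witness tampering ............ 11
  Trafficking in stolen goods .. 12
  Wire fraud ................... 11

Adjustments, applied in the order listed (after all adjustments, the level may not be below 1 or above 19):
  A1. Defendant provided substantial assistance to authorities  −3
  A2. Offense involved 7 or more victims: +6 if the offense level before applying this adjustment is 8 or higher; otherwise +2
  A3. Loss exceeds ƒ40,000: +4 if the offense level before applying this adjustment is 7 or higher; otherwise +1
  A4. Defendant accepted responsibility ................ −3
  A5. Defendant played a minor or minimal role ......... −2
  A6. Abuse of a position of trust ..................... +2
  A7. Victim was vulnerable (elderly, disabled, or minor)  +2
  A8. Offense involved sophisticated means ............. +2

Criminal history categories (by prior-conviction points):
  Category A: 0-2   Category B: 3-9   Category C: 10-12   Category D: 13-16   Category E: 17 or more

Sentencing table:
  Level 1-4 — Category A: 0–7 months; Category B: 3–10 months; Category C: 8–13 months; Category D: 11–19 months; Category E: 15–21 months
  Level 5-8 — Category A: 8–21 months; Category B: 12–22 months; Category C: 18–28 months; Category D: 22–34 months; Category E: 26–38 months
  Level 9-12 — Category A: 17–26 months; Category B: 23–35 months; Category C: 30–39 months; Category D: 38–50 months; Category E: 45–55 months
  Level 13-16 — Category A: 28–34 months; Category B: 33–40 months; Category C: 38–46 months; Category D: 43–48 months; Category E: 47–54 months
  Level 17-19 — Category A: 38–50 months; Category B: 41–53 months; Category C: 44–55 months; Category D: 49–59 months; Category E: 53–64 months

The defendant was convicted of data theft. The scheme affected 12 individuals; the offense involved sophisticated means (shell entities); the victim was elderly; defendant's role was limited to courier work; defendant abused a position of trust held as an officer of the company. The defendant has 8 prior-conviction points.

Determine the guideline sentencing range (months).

41-53 months

Base offense level for data theft: 16.
A2 applies (level before this adjustment is 16 ≥ 8, so +6): 16 + 6 = 22.
A4 does not apply.
A5 applies: 22 − 2 = 20.
A6 applies: 20 + 2 = 22.
A7 applies: 22 + 2 = 24.
A8 applies: 24 + 2 = 26.
Level 26 exceeds the maximum of 19; capped at 19.
Final offense level: 19.
Criminal history: 8 prior points → Category B (3-9).
Level 19 falls in the 17-19 band.
Grid: Level 17-19 × Category B = 41-53 months.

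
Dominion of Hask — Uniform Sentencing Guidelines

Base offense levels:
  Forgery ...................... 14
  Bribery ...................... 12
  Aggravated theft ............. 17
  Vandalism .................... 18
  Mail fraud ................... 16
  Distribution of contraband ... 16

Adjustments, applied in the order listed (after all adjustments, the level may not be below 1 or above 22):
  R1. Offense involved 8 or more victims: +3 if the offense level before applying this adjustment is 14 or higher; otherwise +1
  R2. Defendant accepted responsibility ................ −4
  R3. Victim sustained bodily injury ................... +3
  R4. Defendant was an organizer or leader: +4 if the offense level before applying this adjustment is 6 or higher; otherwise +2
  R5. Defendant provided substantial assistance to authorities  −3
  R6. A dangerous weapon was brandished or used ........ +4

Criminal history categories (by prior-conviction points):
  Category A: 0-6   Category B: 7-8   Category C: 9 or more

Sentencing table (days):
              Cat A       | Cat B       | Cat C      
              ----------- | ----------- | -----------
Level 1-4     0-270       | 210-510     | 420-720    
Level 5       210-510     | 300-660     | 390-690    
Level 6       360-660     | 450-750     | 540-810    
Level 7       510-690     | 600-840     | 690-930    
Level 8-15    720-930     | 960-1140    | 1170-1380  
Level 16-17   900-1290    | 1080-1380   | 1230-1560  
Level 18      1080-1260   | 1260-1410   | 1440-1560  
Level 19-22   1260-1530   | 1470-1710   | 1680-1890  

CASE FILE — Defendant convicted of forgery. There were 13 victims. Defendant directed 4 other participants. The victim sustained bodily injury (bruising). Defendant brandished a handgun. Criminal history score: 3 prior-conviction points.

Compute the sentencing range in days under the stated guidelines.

1260-1530 days

Base offense level for forgery: 14.
R1 applies (level before this adjustment is 14 ≥ 14, so +3): 14 + 3 = 17.
R3 applies: 17 + 3 = 20.
R4 applies (level before this adjustment is 20 ≥ 6, so +4): 20 + 4 = 24.
R6 applies: 24 + 4 = 28.
Level 28 exceeds the maximum of 22; capped at 22.
Final offense level: 22.
Criminal history: 3 prior points → Category A (0-6).
Level 22 falls in the 19-22 band.
Grid: Level 19-22 × Category A = 1260-1530 days.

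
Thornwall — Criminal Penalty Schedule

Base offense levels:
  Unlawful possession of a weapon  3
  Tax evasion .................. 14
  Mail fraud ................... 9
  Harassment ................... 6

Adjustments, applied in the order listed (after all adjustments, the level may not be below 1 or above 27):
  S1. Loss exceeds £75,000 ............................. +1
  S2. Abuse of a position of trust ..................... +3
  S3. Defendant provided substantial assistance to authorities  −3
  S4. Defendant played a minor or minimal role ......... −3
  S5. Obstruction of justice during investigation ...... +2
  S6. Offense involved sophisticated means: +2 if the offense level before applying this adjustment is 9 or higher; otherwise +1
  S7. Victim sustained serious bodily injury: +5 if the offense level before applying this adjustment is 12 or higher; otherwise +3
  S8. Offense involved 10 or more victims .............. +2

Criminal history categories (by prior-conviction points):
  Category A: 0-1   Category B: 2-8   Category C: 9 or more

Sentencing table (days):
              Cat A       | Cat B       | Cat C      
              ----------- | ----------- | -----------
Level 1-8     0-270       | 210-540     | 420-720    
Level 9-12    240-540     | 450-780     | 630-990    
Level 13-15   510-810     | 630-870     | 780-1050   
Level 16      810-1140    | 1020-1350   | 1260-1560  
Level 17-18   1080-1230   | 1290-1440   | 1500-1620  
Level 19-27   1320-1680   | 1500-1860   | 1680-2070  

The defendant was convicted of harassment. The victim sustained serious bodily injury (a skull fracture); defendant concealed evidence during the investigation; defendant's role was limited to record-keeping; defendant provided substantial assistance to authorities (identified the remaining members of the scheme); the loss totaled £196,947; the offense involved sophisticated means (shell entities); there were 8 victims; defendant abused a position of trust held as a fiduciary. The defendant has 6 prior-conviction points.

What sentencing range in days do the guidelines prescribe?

450-780 days

Base offense level for harassment: 6.
S1 applies: 6 + 1 = 7.
S2 applies: 7 + 3 = 10.
S3 applies: 10 − 3 = 7.
S4 applies: 7 − 3 = 4.
S5 applies: 4 + 2 = 6.
S6 applies (level before this adjustment is 6 < 9, so +1): 6 + 1 = 7.
S7 applies (level before this adjustment is 7 < 12, so +3): 7 + 3 = 10.
Final offense level: 10.
Criminal history: 6 prior points → Category B (2-8).
Level 10 falls in the 9-12 band.
Grid: Level 9-12 × Category B = 450-780 days.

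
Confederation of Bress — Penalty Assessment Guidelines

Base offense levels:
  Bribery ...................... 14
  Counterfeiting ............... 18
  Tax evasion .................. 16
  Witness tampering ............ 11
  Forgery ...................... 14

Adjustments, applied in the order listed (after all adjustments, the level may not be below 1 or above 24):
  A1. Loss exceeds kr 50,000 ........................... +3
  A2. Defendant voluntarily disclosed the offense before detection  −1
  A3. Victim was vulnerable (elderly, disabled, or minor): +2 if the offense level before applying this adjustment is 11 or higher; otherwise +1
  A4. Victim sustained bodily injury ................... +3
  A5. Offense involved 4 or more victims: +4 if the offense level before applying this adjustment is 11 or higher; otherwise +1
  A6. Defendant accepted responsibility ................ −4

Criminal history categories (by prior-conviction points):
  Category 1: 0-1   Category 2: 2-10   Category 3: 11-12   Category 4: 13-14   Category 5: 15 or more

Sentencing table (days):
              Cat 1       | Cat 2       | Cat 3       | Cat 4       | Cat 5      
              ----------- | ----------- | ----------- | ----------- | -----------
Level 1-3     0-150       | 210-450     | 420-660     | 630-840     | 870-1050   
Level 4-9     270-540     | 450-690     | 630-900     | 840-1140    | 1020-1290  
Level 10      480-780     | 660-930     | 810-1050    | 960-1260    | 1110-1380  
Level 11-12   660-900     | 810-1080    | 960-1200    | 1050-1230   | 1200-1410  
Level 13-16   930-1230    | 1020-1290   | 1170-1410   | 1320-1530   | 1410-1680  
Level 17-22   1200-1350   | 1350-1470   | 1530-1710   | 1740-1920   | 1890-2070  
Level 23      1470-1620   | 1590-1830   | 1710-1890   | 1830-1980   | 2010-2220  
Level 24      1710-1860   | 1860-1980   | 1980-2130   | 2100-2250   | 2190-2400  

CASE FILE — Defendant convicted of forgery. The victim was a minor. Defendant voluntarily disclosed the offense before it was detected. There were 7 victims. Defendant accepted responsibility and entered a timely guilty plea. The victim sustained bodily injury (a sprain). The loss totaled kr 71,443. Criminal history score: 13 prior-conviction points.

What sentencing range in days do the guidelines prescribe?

Base offense level for forgery: 14.
A1 applies: 14 + 3 = 17.
A2 applies: 17 − 1 = 16.
A3 applies (level before this adjustment is 16 ≥ 11, so +2): 16 + 2 = 18.
A4 applies: 18 + 3 = 21.
A5 applies (level before this adjustment is 21 ≥ 11, so +4): 21 + 4 = 25.
A6 applies: 25 − 4 = 21.
Final offense level: 21.
Criminal history: 13 prior points → Category 4 (13-14).
Level 21 falls in the 17-22 band.
Grid: Level 17-22 × Category 4 = 1740-1920 days.

1740-1920 days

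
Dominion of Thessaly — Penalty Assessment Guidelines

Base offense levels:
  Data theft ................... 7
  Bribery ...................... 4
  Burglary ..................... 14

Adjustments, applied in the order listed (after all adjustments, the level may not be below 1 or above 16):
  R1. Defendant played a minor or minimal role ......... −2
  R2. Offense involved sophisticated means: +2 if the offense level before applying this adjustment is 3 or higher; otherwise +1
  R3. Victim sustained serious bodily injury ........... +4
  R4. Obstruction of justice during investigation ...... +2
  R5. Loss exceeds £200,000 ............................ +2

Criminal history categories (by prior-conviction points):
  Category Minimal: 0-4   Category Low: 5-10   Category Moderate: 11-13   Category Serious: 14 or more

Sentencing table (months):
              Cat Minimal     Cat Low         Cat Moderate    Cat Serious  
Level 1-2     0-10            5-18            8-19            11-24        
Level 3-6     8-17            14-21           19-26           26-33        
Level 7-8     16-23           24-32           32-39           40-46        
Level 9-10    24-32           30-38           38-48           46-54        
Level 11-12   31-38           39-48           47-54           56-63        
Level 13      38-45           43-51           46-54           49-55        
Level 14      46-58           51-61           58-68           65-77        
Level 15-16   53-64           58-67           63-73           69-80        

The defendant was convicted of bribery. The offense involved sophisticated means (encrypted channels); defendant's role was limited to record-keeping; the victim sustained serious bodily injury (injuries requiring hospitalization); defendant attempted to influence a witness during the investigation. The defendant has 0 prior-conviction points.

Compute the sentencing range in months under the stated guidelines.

24-32 months

Base offense level for bribery: 4.
R1 applies: 4 − 2 = 2.
R2 applies (level before this adjustment is 2 < 3, so +1): 2 + 1 = 3.
R3 applies: 3 + 4 = 7.
R4 applies: 7 + 2 = 9.
R5 does not apply.
Final offense level: 9.
Criminal history: 0 prior points → Category Minimal (0-4).
Level 9 falls in the 9-10 band.
Grid: Level 9-10 × Category Minimal = 24-32 months.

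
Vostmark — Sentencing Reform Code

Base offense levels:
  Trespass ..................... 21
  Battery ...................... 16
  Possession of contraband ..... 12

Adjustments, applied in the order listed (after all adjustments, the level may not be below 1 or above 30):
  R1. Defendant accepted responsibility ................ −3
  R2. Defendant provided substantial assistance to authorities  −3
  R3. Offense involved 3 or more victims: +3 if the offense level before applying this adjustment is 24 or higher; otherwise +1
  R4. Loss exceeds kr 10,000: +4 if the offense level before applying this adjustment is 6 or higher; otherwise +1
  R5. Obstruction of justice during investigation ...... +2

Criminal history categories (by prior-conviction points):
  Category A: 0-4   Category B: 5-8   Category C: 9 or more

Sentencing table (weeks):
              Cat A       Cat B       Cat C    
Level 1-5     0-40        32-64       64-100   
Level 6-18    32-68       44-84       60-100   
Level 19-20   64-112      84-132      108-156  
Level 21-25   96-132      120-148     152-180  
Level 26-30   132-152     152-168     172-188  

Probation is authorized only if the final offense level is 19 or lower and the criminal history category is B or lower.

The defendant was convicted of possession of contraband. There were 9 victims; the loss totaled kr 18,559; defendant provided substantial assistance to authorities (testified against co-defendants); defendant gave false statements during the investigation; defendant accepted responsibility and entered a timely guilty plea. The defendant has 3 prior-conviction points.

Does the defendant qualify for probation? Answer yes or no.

Base offense level for possession of contraband: 12.
R1 applies: 12 − 3 = 9.
R2 applies: 9 − 3 = 6.
R3 applies (level before this adjustment is 6 < 24, so +1): 6 + 1 = 7.
R4 applies (level before this adjustment is 7 ≥ 6, so +4): 7 + 4 = 11.
R5 applies: 11 + 2 = 13.
Final offense level: 13.
Criminal history: 3 prior points → Category A (0-4).
Level 13 falls in the 6-18 band.
Grid: Level 6-18 × Category A = 32-68 weeks.
Probation check: level 13 ≤ 19 and category A ≤ B → eligible.

Yes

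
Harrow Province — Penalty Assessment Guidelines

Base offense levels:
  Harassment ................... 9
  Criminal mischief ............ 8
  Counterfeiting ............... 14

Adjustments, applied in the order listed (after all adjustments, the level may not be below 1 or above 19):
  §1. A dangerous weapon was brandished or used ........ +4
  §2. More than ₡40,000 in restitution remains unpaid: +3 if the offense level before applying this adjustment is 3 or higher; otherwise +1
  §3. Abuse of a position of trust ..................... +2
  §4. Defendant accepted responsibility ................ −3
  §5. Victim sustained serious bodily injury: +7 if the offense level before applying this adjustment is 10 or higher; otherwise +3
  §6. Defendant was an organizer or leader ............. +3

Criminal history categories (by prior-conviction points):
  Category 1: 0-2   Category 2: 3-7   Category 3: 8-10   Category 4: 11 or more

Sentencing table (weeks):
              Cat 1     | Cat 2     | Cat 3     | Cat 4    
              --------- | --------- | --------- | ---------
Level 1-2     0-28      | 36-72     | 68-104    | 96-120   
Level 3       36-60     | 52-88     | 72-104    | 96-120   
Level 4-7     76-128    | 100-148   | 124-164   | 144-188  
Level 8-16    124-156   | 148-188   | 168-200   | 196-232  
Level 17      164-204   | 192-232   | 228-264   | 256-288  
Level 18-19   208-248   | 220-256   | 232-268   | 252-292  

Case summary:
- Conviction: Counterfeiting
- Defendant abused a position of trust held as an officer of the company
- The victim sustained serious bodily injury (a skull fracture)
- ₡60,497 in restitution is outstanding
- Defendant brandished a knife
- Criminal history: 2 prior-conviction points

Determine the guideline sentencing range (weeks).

Base offense level for counterfeiting: 14.
§1 applies: 14 + 4 = 18.
§2 applies (level before this adjustment is 18 ≥ 3, so +3): 18 + 3 = 21.
§3 applies: 21 + 2 = 23.
§4 does not apply.
§5 applies (level before this adjustment is 23 ≥ 10, so +7): 23 + 7 = 30.
Level 30 exceeds the maximum of 19; capped at 19.
Final offense level: 19.
Criminal history: 2 prior points → Category 1 (0-2).
Level 19 falls in the 18-19 band.
Grid: Level 18-19 × Category 1 = 208-248 weeks.

208-248 weeks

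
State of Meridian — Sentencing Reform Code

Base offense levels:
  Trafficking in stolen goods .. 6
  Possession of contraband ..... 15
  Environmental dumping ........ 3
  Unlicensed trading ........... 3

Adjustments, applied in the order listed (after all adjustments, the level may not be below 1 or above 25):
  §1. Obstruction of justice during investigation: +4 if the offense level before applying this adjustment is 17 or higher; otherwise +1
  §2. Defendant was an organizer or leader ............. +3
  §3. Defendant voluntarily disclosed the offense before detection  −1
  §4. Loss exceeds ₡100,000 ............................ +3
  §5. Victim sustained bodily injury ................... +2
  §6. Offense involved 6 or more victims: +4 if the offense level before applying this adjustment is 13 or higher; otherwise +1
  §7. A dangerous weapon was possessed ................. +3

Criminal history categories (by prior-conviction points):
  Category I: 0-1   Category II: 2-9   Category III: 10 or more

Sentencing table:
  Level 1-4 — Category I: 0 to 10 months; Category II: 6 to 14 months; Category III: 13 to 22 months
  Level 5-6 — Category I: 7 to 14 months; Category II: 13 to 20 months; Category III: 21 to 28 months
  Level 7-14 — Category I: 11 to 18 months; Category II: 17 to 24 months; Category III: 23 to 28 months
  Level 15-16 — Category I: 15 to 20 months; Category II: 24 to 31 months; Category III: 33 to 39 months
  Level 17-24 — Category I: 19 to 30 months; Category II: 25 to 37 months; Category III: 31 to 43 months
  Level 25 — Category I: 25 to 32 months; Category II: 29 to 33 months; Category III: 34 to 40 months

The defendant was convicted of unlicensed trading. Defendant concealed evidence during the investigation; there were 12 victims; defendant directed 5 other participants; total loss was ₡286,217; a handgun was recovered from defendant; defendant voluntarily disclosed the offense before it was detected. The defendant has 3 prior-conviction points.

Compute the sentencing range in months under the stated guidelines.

17-24 months

Base offense level for unlicensed trading: 3.
§1 applies (level before this adjustment is 3 < 17, so +1): 3 + 1 = 4.
§2 applies: 4 + 3 = 7.
§3 applies: 7 − 1 = 6.
§4 applies: 6 + 3 = 9.
§6 applies (level before this adjustment is 9 < 13, so +1): 9 + 1 = 10.
§7 applies: 10 + 3 = 13.
Final offense level: 13.
Criminal history: 3 prior points → Category II (2-9).
Level 13 falls in the 7-14 band.
Grid: Level 7-14 × Category II = 17-24 months.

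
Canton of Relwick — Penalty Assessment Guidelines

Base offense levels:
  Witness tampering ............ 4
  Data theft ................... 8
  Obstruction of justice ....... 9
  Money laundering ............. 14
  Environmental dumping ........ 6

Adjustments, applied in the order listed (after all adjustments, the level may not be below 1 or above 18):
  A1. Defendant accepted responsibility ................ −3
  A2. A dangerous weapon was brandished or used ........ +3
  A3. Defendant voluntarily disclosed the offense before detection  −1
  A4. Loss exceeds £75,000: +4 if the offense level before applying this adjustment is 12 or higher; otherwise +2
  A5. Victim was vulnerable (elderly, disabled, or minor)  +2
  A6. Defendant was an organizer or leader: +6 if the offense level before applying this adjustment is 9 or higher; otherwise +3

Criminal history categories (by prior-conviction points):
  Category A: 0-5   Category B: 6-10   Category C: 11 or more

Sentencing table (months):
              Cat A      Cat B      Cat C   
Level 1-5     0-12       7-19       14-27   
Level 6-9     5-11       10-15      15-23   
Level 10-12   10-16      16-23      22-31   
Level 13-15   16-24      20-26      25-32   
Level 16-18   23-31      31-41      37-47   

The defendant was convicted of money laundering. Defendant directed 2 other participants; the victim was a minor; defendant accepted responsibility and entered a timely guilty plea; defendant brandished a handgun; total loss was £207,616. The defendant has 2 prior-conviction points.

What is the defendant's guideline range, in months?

Base offense level for money laundering: 14.
A1 applies: 14 − 3 = 11.
A2 applies: 11 + 3 = 14.
A3 does not apply.
A4 applies (level before this adjustment is 14 ≥ 12, so +4): 14 + 4 = 18.
A5 applies: 18 + 2 = 20.
A6 applies (level before this adjustment is 20 ≥ 9, so +6): 20 + 6 = 26.
Level 26 exceeds the maximum of 18; capped at 18.
Final offense level: 18.
Criminal history: 2 prior points → Category A (0-5).
Level 18 falls in the 16-18 band.
Grid: Level 16-18 × Category A = 23-31 months.

23-31 months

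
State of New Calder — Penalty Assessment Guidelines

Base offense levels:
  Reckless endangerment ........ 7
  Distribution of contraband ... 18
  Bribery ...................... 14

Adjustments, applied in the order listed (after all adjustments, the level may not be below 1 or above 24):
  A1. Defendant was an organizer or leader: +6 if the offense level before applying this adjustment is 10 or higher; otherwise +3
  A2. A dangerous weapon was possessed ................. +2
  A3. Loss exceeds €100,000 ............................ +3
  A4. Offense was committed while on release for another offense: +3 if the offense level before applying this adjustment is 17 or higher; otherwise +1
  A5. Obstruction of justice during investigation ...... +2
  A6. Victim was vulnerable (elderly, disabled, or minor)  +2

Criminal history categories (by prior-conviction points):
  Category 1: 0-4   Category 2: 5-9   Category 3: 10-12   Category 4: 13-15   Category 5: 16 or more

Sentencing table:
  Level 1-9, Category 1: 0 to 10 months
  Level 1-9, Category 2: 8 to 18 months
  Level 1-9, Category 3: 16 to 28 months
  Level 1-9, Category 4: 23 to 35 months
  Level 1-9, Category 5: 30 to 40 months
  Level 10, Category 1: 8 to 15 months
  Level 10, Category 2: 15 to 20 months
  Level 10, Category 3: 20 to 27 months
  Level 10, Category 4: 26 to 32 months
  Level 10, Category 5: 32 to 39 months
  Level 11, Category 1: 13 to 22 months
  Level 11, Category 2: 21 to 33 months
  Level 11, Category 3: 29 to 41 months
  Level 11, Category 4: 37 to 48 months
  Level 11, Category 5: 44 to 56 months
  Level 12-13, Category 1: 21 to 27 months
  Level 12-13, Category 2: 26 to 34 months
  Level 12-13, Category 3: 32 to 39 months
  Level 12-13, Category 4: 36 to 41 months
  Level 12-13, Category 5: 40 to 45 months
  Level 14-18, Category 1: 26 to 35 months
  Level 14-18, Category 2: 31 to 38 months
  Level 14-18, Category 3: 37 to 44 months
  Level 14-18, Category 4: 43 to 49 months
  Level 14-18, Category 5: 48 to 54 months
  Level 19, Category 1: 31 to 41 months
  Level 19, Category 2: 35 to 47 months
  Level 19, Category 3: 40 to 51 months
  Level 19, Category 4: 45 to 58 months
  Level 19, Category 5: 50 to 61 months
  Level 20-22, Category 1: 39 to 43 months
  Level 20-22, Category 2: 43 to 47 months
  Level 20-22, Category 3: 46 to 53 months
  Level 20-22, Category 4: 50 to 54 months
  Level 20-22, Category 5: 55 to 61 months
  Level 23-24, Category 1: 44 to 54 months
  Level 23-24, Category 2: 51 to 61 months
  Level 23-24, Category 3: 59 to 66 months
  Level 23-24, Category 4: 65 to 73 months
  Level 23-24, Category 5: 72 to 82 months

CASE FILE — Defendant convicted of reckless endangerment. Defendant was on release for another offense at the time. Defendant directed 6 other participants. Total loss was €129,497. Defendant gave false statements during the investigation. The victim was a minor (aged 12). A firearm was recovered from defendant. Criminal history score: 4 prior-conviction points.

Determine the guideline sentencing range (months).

Base offense level for reckless endangerment: 7.
A1 applies (level before this adjustment is 7 < 10, so +3): 7 + 3 = 10.
A2 applies: 10 + 2 = 12.
A3 applies: 12 + 3 = 15.
A4 applies (level before this adjustment is 15 < 17, so +1): 15 + 1 = 16.
A5 applies: 16 + 2 = 18.
A6 applies: 18 + 2 = 20.
Final offense level: 20.
Criminal history: 4 prior points → Category 1 (0-4).
Level 20 falls in the 20-22 band.
Grid: Level 20-22 × Category 1 = 39-43 months.

39-43 months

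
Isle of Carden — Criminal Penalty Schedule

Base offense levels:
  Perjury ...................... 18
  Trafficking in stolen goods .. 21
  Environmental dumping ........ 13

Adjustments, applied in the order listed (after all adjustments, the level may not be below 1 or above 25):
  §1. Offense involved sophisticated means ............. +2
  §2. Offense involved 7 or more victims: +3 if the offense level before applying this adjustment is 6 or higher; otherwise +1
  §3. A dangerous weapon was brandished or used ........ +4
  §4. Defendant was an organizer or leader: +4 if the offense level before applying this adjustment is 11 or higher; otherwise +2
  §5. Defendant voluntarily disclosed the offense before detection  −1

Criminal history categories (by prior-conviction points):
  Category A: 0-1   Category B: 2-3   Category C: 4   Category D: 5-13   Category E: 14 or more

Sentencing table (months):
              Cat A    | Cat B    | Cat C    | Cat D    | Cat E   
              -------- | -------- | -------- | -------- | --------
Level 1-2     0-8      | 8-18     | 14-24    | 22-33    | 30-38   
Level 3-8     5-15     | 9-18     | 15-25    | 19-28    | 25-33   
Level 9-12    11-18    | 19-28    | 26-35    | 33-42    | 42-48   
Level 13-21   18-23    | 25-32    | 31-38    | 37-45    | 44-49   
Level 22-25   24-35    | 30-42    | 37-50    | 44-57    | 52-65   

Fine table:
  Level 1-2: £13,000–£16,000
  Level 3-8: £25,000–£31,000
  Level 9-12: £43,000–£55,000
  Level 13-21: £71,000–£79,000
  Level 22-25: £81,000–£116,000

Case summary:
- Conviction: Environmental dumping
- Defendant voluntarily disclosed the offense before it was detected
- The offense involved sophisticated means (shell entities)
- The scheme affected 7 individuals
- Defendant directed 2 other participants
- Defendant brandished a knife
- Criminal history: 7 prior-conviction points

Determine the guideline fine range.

£81,000–£116,000

Base offense level for environmental dumping: 13.
§1 applies: 13 + 2 = 15.
§2 applies (level before this adjustment is 15 ≥ 6, so +3): 15 + 3 = 18.
§3 applies: 18 + 4 = 22.
§4 applies (level before this adjustment is 22 ≥ 11, so +4): 22 + 4 = 26.
§5 applies: 26 − 1 = 25.
Final offense level: 25.
Level 25 falls in the 22-25 band.
Fine table: Level 22-25 → £81,000–£116,000.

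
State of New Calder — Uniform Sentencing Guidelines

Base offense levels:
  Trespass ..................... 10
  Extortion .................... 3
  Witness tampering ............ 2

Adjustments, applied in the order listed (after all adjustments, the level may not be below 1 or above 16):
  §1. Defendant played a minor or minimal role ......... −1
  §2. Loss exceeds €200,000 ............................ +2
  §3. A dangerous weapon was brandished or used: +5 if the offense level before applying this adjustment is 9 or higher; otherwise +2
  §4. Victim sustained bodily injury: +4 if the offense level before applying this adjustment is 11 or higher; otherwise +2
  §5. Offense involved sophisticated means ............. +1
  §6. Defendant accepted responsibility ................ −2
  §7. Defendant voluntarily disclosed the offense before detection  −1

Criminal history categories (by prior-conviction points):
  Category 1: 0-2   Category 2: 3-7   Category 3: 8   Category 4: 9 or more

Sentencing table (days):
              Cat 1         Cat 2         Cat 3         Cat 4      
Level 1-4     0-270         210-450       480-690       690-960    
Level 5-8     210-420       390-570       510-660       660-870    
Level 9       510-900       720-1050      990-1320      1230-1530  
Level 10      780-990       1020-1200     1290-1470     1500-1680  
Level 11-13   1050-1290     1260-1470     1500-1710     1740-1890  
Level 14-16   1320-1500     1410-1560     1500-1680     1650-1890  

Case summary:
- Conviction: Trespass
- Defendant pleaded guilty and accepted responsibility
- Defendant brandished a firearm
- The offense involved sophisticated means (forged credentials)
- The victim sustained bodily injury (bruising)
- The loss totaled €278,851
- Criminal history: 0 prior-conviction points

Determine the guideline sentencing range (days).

1320-1500 days

Base offense level for trespass: 10.
§2 applies: 10 + 2 = 12.
§3 applies (level before this adjustment is 12 ≥ 9, so +5): 12 + 5 = 17.
§4 applies (level before this adjustment is 17 ≥ 11, so +4): 17 + 4 = 21.
§5 applies: 21 + 1 = 22.
§6 applies: 22 − 2 = 20.
§7 does not apply.
Level 20 exceeds the maximum of 16; capped at 16.
Final offense level: 16.
Criminal history: 0 prior points → Category 1 (0-2).
Level 16 falls in the 14-16 band.
Grid: Level 14-16 × Category 1 = 1320-1500 days.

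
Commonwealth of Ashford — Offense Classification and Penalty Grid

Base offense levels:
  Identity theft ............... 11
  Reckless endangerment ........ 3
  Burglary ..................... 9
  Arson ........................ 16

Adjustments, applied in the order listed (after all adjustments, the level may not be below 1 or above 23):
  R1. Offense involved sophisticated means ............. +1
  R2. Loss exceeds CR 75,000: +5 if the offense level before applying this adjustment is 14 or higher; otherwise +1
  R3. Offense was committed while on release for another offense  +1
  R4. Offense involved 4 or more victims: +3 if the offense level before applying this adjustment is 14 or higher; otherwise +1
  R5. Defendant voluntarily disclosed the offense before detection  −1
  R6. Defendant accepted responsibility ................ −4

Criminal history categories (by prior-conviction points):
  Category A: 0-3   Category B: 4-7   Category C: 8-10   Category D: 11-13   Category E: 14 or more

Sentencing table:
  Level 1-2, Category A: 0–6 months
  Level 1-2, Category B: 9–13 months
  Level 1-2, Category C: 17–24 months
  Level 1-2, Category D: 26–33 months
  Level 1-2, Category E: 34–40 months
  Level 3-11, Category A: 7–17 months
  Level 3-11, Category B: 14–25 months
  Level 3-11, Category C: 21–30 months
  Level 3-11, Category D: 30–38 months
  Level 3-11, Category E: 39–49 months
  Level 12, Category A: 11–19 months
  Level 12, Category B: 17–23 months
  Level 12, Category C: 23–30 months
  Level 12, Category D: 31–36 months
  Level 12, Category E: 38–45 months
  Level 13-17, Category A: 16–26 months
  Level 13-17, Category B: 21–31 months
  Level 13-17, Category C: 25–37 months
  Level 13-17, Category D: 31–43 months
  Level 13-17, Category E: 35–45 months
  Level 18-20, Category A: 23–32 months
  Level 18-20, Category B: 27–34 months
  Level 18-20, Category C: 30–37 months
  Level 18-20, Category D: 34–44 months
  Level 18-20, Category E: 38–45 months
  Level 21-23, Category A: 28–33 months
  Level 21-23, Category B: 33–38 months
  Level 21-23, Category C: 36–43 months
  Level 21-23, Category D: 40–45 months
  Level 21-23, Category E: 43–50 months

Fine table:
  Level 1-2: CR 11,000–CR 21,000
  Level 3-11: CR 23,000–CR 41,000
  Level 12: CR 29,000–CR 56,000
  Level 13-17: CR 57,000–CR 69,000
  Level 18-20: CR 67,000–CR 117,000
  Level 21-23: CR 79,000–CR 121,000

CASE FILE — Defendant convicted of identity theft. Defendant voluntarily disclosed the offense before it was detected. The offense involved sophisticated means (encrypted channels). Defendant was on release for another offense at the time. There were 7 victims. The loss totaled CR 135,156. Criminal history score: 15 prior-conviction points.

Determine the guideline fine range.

CR 57,000–CR 69,000

Base offense level for identity theft: 11.
R1 applies: 11 + 1 = 12.
R2 applies (level before this adjustment is 12 < 14, so +1): 12 + 1 = 13.
R3 applies: 13 + 1 = 14.
R4 applies (level before this adjustment is 14 ≥ 14, so +3): 14 + 3 = 17.
R5 applies: 17 − 1 = 16.
Final offense level: 16.
Level 16 falls in the 13-17 band.
Fine table: Level 13-17 → CR 57,000–CR 69,000.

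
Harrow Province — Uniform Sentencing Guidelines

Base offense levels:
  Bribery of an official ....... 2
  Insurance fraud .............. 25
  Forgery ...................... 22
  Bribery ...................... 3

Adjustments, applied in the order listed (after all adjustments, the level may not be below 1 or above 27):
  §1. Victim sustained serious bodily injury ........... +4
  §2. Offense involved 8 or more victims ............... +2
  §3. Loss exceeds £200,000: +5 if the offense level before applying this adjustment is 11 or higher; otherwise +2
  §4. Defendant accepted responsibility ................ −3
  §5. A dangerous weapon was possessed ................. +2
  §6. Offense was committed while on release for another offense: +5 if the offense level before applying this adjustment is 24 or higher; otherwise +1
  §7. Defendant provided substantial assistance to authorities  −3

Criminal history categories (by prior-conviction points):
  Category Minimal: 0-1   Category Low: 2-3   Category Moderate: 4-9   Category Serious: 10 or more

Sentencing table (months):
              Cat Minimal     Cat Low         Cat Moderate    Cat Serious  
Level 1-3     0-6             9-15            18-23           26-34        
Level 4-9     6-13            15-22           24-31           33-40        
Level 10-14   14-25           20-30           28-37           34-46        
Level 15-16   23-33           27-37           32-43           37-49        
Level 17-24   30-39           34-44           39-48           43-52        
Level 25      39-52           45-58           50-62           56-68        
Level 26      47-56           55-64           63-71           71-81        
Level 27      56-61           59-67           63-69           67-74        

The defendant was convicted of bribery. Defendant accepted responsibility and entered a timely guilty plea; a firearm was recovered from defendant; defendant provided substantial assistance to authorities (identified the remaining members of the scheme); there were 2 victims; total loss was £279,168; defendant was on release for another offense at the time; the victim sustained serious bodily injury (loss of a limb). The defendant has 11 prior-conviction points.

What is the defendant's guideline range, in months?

Base offense level for bribery: 3.
§1 applies: 3 + 4 = 7.
§2 does not apply.
§3 applies (level before this adjustment is 7 < 11, so +2): 7 + 2 = 9.
§4 applies: 9 − 3 = 6.
§5 applies: 6 + 2 = 8.
§6 applies (level before this adjustment is 8 < 24, so +1): 8 + 1 = 9.
§7 applies: 9 − 3 = 6.
Final offense level: 6.
Criminal history: 11 prior points → Category Serious (10+).
Level 6 falls in the 4-9 band.
Grid: Level 4-9 × Category Serious = 33-40 months.

33-40 months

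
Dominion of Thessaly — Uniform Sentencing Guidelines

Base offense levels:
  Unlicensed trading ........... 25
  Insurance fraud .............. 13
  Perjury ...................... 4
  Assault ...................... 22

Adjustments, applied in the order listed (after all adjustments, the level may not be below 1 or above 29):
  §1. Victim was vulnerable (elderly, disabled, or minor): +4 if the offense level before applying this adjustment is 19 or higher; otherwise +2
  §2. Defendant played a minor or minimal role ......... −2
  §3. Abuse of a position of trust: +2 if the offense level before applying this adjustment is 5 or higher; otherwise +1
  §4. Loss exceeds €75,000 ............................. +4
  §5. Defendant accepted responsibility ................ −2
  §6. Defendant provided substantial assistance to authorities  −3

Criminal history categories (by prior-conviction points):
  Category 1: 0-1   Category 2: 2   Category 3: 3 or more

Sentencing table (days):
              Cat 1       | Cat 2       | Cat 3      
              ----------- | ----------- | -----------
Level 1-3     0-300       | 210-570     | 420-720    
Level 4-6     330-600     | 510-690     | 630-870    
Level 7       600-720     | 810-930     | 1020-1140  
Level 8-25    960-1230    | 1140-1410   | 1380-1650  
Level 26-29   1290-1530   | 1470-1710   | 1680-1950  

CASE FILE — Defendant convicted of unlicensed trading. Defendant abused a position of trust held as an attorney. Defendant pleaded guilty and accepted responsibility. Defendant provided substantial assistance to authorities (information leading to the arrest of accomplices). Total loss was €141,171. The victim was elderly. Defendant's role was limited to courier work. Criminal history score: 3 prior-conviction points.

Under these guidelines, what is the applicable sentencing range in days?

Base offense level for unlicensed trading: 25.
§1 applies (level before this adjustment is 25 ≥ 19, so +4): 25 + 4 = 29.
§2 applies: 29 − 2 = 27.
§3 applies (level before this adjustment is 27 ≥ 5, so +2): 27 + 2 = 29.
§4 applies: 29 + 4 = 33.
§5 applies: 33 − 2 = 31.
§6 applies: 31 − 3 = 28.
Final offense level: 28.
Criminal history: 3 prior points → Category 3 (3+).
Level 28 falls in the 26-29 band.
Grid: Level 26-29 × Category 3 = 1680-1950 days.

1680-1950 days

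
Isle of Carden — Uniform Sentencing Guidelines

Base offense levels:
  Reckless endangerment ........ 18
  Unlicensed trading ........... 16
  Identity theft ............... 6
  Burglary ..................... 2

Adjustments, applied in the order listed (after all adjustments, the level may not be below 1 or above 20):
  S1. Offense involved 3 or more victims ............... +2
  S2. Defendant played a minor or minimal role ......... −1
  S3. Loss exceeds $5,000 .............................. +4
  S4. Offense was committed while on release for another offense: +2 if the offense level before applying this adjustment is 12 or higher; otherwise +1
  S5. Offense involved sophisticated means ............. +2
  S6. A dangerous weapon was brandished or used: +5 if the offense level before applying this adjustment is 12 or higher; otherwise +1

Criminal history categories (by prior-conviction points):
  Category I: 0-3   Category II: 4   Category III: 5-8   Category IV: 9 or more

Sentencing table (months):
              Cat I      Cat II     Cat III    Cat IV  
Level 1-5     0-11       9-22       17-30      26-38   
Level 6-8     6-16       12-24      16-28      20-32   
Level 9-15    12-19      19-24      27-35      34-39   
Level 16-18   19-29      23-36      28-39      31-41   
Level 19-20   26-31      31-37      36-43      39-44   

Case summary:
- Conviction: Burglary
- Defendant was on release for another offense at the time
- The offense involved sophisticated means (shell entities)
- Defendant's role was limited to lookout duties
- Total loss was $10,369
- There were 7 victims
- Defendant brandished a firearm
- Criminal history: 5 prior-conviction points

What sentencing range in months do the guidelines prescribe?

Base offense level for burglary: 2.
S1 applies: 2 + 2 = 4.
S2 applies: 4 − 1 = 3.
S3 applies: 3 + 4 = 7.
S4 applies (level before this adjustment is 7 < 12, so +1): 7 + 1 = 8.
S5 applies: 8 + 2 = 10.
S6 applies (level before this adjustment is 10 < 12, so +1): 10 + 1 = 11.
Final offense level: 11.
Criminal history: 5 prior points → Category III (5-8).
Level 11 falls in the 9-15 band.
Grid: Level 9-15 × Category III = 27-35 months.

27-35 months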